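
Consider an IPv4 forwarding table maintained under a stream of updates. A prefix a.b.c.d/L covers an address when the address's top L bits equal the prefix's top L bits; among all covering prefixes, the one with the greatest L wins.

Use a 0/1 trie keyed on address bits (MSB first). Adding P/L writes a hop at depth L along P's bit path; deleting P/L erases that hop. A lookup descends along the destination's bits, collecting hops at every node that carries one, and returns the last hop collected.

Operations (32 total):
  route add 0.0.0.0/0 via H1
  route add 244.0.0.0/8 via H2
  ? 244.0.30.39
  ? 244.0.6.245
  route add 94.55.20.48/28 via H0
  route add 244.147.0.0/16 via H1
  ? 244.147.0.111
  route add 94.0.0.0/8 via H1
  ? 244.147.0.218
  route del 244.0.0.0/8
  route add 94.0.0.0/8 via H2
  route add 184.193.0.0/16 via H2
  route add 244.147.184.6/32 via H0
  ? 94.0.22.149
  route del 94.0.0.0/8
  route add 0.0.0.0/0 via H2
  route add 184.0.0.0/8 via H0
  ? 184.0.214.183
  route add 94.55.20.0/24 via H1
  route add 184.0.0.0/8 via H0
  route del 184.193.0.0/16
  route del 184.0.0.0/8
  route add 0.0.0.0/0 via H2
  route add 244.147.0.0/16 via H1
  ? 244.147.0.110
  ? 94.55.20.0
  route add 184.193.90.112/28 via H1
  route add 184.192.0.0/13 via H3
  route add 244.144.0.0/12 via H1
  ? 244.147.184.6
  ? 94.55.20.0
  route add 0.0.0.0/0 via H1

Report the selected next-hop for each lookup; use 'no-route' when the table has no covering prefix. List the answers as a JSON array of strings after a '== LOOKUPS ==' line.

Process each operation:
  + 0.0.0.0/0 (H1) depth=0
  + 244.0.0.0/8 (H2) depth=8
  ? 244.0.30.39  path d0:H1→d1:-→d2:-→d3:-→d4:-→d5:-→d6:-→d7:-→d8:H2  best=H2
  ? 244.0.6.245  path d0:H1→d1:-→d2:-→d3:-→d4:-→d5:-→d6:-→d7:-→d8:H2  best=H2
  + 94.55.20.48/28 (H0) depth=28
  + 244.147.0.0/16 (H1) depth=16
  ? 244.147.0.111  path d0:H1→d1:-→d2:-→d3:-→d4:-→d5:-→d6:-→d7:-→d8:H2→d9:-→d10:-→d11:-→d12:-→d13:-→d14:-→d15:-→d16:H1  best=H1
  + 94.0.0.0/8 (H1) depth=8
  ? 244.147.0.218  path d0:H1→d1:-→d2:-→d3:-→d4:-→d5:-→d6:-→d7:-→d8:H2→d9:-→d10:-→d11:-→d12:-→d13:-→d14:-→d15:-→d16:H1  best=H1
  - 244.0.0.0/8 clear@8
  + 94.0.0.0/8 (H2) depth=8
  + 184.193.0.0/16 (H2) depth=16
  + 244.147.184.6/32 (H0) depth=32
  ? 94.0.22.149  path d0:H1→d1:-→d2:-→d3:-→d4:-→d5:-→d6:-→d7:-→d8:H2→d9:-→d10:-  best=H2
  - 94.0.0.0/8 clear@8
  + 0.0.0.0/0 (H2) depth=0
  + 184.0.0.0/8 (H0) depth=8
  ? 184.0.214.183  path d0:H2→d1:-→d2:-→d3:-→d4:-→d5:-→d6:-→d7:-→d8:H0  best=H0
  + 94.55.20.0/24 (H1) depth=24
  + 184.0.0.0/8 (H0) depth=8
  - 184.193.0.0/16 clear@16
  - 184.0.0.0/8 clear@8
  + 0.0.0.0/0 (H2) depth=0
  + 244.147.0.0/16 (H1) depth=16
  ? 244.147.0.110  path d0:H2→d1:-→d2:-→d3:-→d4:-→d5:-→d6:-→d7:-→d8:-→d9:-→d10:-→d11:-→d12:-→d13:-→d14:-→d15:-→d16:H1  best=H1
  ? 94.55.20.0  path d0:H2→d1:-→d2:-→d3:-→d4:-→d5:-→d6:-→d7:-→d8:-→d9:-→d10:-→d11:-→d12:-→d13:-→d14:-→d15:-→d16:-→d17:-→d18:-→d19:-→d20:-→d21:-→d22:-→d23:-→d24:H1→d25:-→d26:-  best=H1
  + 184.193.90.112/28 (H1) depth=28
  + 184.192.0.0/13 (H3) depth=13
  + 244.144.0.0/12 (H1) depth=12
  ? 244.147.184.6  path d0:H2→d1:-→d2:-→d3:-→d4:-→d5:-→d6:-→d7:-→d8:-→d9:-→d10:-→d11:-→d12:H1→d13:-→d14:-→d15:-→d16:H1→d17:-→d18:-→d19:-→d20:-→d21:-→d22:-→d23:-→d24:-→d25:-→d26:-→d27:-→d28:-→d29:-→d30:-→d31:-→d32:H0  best=H0
  ? 94.55.20.0  path d0:H2→d1:-→d2:-→d3:-→d4:-→d5:-→d6:-→d7:-→d8:-→d9:-→d10:-→d11:-→d12:-→d13:-→d14:-→d15:-→d16:-→d17:-→d18:-→d19:-→d20:-→d21:-→d22:-→d23:-→d24:H1→d25:-→d26:-  best=H1
  + 0.0.0.0/0 (H1) depth=0

== LOOKUPS ==
["H2","H2","H1","H1","H2","H0","H1","H1","H0","H1"]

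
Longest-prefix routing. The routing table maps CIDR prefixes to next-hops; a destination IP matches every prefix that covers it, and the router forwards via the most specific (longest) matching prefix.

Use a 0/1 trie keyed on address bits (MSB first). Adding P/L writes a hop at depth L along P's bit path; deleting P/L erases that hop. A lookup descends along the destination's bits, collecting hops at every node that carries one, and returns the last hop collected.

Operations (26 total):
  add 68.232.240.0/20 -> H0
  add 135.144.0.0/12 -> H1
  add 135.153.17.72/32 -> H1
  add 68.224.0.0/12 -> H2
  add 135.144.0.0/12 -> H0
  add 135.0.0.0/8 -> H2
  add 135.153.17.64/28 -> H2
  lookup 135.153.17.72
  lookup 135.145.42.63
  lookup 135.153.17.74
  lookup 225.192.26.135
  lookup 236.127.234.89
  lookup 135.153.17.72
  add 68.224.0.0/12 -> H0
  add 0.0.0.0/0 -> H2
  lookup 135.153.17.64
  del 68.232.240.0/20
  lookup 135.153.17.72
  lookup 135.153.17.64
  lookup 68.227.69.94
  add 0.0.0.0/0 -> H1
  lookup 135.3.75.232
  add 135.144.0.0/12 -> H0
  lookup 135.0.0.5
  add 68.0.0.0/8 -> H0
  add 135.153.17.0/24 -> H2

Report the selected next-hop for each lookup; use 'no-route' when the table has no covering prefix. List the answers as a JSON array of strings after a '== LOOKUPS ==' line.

Trace:
  add 68.232.240.0/20 -> H0 at depth 20
  add 135.144.0.0/12 -> H1 at depth 12
  add 135.153.17.72/32 -> H1 at depth 32
  add 68.224.0.0/12 -> H2 at depth 12
  add 135.144.0.0/12 -> H0 at depth 12
  add 135.0.0.0/8 -> H2 at depth 8
  add 135.153.17.64/28 -> H2 at depth 28
  lookup 135.153.17.72: bits 10000111100110010001000101001000 walk d0:-→d1:-→d2:-→d3:-→d4:-→d5:-→d6:-→d7:-→d8:H2→d9:-→d10:-→d11:-→d12:H0→d13:-→d14:-→d15:-→d16:-→d17:-→d18:-→d19:-→d20:-→d21:-→d22:-→d23:-→d24:-→d25:-→d26:-→d27:-→d28:H2→d29:-→d30:-→d31:-→d32:H1 -> H1
  lookup 135.145.42.63: bits 100001111001 walk d0:-→d1:-→d2:-→d3:-→d4:-→d5:-→d6:-→d7:-→d8:H2→d9:-→d10:-→d11:-→d12:H0 -> H0
  lookup 135.153.17.74: bits 100001111001100100010001010010 walk d0:-→d1:-→d2:-→d3:-→d4:-→d5:-→d6:-→d7:-→d8:H2→d9:-→d10:-→d11:-→d12:H0→d13:-→d14:-→d15:-→d16:-→d17:-→d18:-→d19:-→d20:-→d21:-→d22:-→d23:-→d24:-→d25:-→d26:-→d27:-→d28:H2→d29:-→d30:- -> H2
  lookup 225.192.26.135: bits 1 walk d0:-→d1:- -> no-route
  lookup 236.127.234.89: bits 1 walk d0:-→d1:- -> no-route
  lookup 135.153.17.72: bits 10000111100110010001000101001000 walk d0:-→d1:-→d2:-→d3:-→d4:-→d5:-→d6:-→d7:-→d8:H2→d9:-→d10:-→d11:-→d12:H0→d13:-→d14:-→d15:-→d16:-→d17:-→d18:-→d19:-→d20:-→d21:-→d22:-→d23:-→d24:-→d25:-→d26:-→d27:-→d28:H2→d29:-→d30:-→d31:-→d32:H1 -> H1
  add 68.224.0.0/12 -> H0 at depth 12
  add 0.0.0.0/0 -> H2 at depth 0
  lookup 135.153.17.64: bits 1000011110011001000100010100 walk d0:H2→d1:-→d2:-→d3:-→d4:-→d5:-→d6:-→d7:-→d8:H2→d9:-→d10:-→d11:-→d12:H0→d13:-→d14:-→d15:-→d16:-→d17:-→d18:-→d19:-→d20:-→d21:-→d22:-→d23:-→d24:-→d25:-→d26:-→d27:-→d28:H2 -> H2
  - 68.232.240.0/20 clear@20
  lookup 135.153.17.72: bits 10000111100110010001000101001000 walk d0:H2→d1:-→d2:-→d3:-→d4:-→d5:-→d6:-→d7:-→d8:H2→d9:-→d10:-→d11:-→d12:H0→d13:-→d14:-→d15:-→d16:-→d17:-→d18:-→d19:-→d20:-→d21:-→d22:-→d23:-→d24:-→d25:-→d26:-→d27:-→d28:H2→d29:-→d30:-→d31:-→d32:H1 -> H1
  lookup 135.153.17.64: bits 1000011110011001000100010100 walk d0:H2→d1:-→d2:-→d3:-→d4:-→d5:-→d6:-→d7:-→d8:H2→d9:-→d10:-→d11:-→d12:H0→d13:-→d14:-→d15:-→d16:-→d17:-→d18:-→d19:-→d20:-→d21:-→d22:-→d23:-→d24:-→d25:-→d26:-→d27:-→d28:H2 -> H2
  lookup 68.227.69.94: bits 010001001110 walk d0:H2→d1:-→d2:-→d3:-→d4:-→d5:-→d6:-→d7:-→d8:-→d9:-→d10:-→d11:-→d12:H0 -> H0
  add 0.0.0.0/0 -> H1 at depth 0
  lookup 135.3.75.232: bits 10000111 walk d0:H1→d1:-→d2:-→d3:-→d4:-→d5:-→d6:-→d7:-→d8:H2 -> H2
  add 135.144.0.0/12 -> H0 at depth 12
  lookup 135.0.0.5: bits 10000111 walk d0:H1→d1:-→d2:-→d3:-→d4:-→d5:-→d6:-→d7:-→d8:H2 -> H2
  add 68.0.0.0/8 -> H0 at depth 8
  add 135.153.17.0/24 -> H2 at depth 24

== LOOKUPS ==
["H1","H0","H2","no-route","no-route","H1","H2","H1","H2","H0","H2","H2"]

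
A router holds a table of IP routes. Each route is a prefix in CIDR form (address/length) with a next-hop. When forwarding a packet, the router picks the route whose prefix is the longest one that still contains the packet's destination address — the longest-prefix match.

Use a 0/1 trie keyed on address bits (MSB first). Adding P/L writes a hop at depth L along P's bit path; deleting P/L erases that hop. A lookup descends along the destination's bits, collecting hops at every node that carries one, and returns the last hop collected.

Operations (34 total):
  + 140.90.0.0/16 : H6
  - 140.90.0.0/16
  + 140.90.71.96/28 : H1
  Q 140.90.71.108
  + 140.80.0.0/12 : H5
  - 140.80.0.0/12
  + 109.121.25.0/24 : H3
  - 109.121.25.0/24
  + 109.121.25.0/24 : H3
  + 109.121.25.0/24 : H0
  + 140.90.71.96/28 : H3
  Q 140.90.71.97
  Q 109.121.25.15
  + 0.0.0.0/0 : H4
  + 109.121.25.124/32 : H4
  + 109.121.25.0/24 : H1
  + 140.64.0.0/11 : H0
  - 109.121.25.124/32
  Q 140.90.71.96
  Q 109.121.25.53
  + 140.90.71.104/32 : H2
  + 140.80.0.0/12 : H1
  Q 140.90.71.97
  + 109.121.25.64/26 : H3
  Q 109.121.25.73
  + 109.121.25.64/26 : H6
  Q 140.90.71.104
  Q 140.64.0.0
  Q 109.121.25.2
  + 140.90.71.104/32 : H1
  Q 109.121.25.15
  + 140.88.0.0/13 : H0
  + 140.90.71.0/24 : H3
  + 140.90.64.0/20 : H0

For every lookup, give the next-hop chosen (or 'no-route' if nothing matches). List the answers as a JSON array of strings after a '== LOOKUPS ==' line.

Trace:
  + 140.90.0.0/16 (H6) depth=16
  - 140.90.0.0/16 clear@16
  + 140.90.71.96/28 (H1) depth=28
  Q 140.90.71.108: descend 1000110001011010010001110110 ; hops seen [H1] ; pick H1
  + 140.80.0.0/12 (H5) depth=12
  - 140.80.0.0/12 clear@12
  + 109.121.25.0/24 (H3) depth=24
  - 109.121.25.0/24 clear@24
  + 109.121.25.0/24 (H3) depth=24
  + 109.121.25.0/24 (H0) depth=24
  + 140.90.71.96/28 (H3) depth=28
  Q 140.90.71.97: descend 1000110001011010010001110110 ; hops seen [H3] ; pick H3
  Q 109.121.25.15: descend 011011010111100100011001 ; hops seen [H0] ; pick H0
  + 0.0.0.0/0 (H4) depth=0
  + 109.121.25.124/32 (H4) depth=32
  + 109.121.25.0/24 (H1) depth=24
  + 140.64.0.0/11 (H0) depth=11
  - 109.121.25.124/32 clear@32
  Q 140.90.71.96: descend 1000110001011010010001110110 ; hops seen [H4,H0,H3] ; pick H3
  Q 109.121.25.53: descend 0110110101111001000110010 ; hops seen [H4,H1] ; pick H1
  + 140.90.71.104/32 (H2) depth=32
  + 140.80.0.0/12 (H1) depth=12
  Q 140.90.71.97: descend 1000110001011010010001110110 ; hops seen [H4,H0,H1,H3] ; pick H3
  + 109.121.25.64/26 (H3) depth=26
  Q 109.121.25.73: descend 01101101011110010001100101 ; hops seen [H4,H1,H3] ; pick H3
  + 109.121.25.64/26 (H6) depth=26
  Q 140.90.71.104: descend 10001100010110100100011101101000 ; hops seen [H4,H0,H1,H3,H2] ; pick H2
  Q 140.64.0.0: descend 10001100010 ; hops seen [H4,H0] ; pick H0
  Q 109.121.25.2: descend 0110110101111001000110010 ; hops seen [H4,H1] ; pick H1
  + 140.90.71.104/32 (H1) depth=32
  Q 109.121.25.15: descend 0110110101111001000110010 ; hops seen [H4,H1] ; pick H1
  + 140.88.0.0/13 (H0) depth=13
  + 140.90.71.0/24 (H3) depth=24
  + 140.90.64.0/20 (H0) depth=20

== LOOKUPS ==
["H1","H3","H0","H3","H1","H3","H3","H2","H0","H1","H1"]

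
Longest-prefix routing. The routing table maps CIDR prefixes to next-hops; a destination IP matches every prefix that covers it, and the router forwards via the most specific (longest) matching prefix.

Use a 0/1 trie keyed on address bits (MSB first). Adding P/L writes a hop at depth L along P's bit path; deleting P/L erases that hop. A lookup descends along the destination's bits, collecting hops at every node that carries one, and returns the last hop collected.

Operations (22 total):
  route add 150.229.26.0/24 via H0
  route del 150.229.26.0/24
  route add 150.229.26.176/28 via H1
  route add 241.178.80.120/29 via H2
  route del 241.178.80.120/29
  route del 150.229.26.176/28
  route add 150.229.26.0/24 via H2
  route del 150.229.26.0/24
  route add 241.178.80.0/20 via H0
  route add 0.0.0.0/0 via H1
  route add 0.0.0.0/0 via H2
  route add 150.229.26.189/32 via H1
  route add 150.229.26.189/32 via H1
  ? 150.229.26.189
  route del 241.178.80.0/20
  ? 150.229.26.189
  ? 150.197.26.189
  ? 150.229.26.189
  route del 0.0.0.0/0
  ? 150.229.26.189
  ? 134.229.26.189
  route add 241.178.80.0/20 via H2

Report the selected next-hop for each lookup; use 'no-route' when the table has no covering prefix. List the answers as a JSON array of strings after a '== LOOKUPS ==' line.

Process each operation:
  add 150.229.26.0/24 -> H0 at depth 24
  del 150.229.26.0/24 (clear depth 24)
  add 150.229.26.176/28 -> H1 at depth 28
  add 241.178.80.120/29 -> H2 at depth 29
  del 241.178.80.120/29 (clear depth 29)
  del 150.229.26.176/28 (clear depth 28)
  add 150.229.26.0/24 -> H2 at depth 24
  del 150.229.26.0/24 (clear depth 24)
  add 241.178.80.0/20 -> H0 at depth 20
  add 0.0.0.0/0 -> H1 at depth 0
  add 0.0.0.0/0 -> H2 at depth 0
  add 150.229.26.189/32 -> H1 at depth 32
  add 150.229.26.189/32 -> H1 at depth 32
  Q 150.229.26.189: descend 10010110111001010001101010111101 ; hops seen [H2,H1] ; pick H1
  del 241.178.80.0/20 (clear depth 20)
  Q 150.229.26.189: descend 10010110111001010001101010111101 ; hops seen [H2,H1] ; pick H1
  Q 150.197.26.189: descend 1001011011 ; hops seen [H2] ; pick H2
  Q 150.229.26.189: descend 10010110111001010001101010111101 ; hops seen [H2,H1] ; pick H1
  del 0.0.0.0/0 (clear depth 0)
  Q 150.229.26.189: descend 10010110111001010001101010111101 ; hops seen [H1] ; pick H1
  Q 134.229.26.189: descend 100 ; hops seen [∅] ; pick no-route
  add 241.178.80.0/20 -> H2 at depth 20

== LOOKUPS ==
["H1","H1","H2","H1","H1","no-route"]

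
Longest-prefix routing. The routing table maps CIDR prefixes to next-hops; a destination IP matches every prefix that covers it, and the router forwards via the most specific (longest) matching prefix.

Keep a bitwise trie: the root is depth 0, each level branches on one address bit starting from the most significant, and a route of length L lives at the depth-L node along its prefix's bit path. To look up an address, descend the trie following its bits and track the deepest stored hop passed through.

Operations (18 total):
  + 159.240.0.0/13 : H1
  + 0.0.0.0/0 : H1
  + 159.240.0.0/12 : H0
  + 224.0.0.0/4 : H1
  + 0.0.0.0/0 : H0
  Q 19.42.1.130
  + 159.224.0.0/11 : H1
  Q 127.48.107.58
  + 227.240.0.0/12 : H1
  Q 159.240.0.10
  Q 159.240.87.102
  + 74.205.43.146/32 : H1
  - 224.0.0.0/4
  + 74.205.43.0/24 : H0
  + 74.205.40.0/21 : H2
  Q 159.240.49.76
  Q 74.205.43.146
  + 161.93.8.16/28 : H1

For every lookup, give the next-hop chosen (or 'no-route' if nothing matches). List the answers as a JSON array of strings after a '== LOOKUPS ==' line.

Process each operation:
  + 159.240.0.0/13 (H1) depth=13
  + 0.0.0.0/0 (H1) depth=0
  + 159.240.0.0/12 (H0) depth=12
  + 224.0.0.0/4 (H1) depth=4
  + 0.0.0.0/0 (H0) depth=0
  Q 19.42.1.130: descend ε ; hops seen [H0] ; pick H0
  + 159.224.0.0/11 (H1) depth=11
  Q 127.48.107.58: descend ε ; hops seen [H0] ; pick H0
  + 227.240.0.0/12 (H1) depth=12
  Q 159.240.0.10: descend 1001111111110 ; hops seen [H0,H1,H0,H1] ; pick H1
  Q 159.240.87.102: descend 1001111111110 ; hops seen [H0,H1,H0,H1] ; pick H1
  + 74.205.43.146/32 (H1) depth=32
  - 224.0.0.0/4 clear@4
  + 74.205.43.0/24 (H0) depth=24
  + 74.205.40.0/21 (H2) depth=21
  Q 159.240.49.76: descend 1001111111110 ; hops seen [H0,H1,H0,H1] ; pick H1
  Q 74.205.43.146: descend 01001010110011010010101110010010 ; hops seen [H0,H2,H0,H1] ; pick H1
  + 161.93.8.16/28 (H1) depth=28

== LOOKUPS ==
["H0","H0","H1","H1","H1","H1"]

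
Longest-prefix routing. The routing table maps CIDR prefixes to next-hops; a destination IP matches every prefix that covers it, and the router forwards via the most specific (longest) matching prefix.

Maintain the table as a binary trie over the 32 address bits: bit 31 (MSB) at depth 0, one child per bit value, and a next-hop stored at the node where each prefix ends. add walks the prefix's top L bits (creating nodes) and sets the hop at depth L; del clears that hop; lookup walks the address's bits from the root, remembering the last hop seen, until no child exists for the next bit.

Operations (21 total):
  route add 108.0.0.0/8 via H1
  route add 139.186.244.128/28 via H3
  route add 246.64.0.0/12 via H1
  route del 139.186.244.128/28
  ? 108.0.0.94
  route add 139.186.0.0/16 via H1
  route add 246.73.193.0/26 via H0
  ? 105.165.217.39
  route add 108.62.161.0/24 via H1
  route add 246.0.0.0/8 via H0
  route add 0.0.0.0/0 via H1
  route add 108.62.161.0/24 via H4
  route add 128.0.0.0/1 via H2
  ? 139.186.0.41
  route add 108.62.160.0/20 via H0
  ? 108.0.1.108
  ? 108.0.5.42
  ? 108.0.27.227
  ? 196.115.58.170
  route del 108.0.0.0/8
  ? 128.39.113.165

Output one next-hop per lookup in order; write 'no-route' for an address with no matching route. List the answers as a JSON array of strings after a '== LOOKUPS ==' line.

Process each operation:
  add 108.0.0.0/8 -> H1 at depth 8
  add 139.186.244.128/28 -> H3 at depth 28
  add 246.64.0.0/12 -> H1 at depth 12
  del 139.186.244.128/28 (clear depth 28)
  lookup 108.0.0.94: bits 01101100 walk d0:-→d1:-→d2:-→d3:-→d4:-→d5:-→d6:-→d7:-→d8:H1 -> H1
  add 139.186.0.0/16 -> H1 at depth 16
  add 246.73.193.0/26 -> H0 at depth 26
  lookup 105.165.217.39: bits 01101 walk d0:-→d1:-→d2:-→d3:-→d4:-→d5:- -> no-route
  add 108.62.161.0/24 -> H1 at depth 24
  add 246.0.0.0/8 -> H0 at depth 8
  add 0.0.0.0/0 -> H1 at depth 0
  add 108.62.161.0/24 -> H4 at depth 24
  add 128.0.0.0/1 -> H2 at depth 1
  lookup 139.186.0.41: bits 1000101110111010 walk d0:H1→d1:H2→d2:-→d3:-→d4:-→d5:-→d6:-→d7:-→d8:-→d9:-→d10:-→d11:-→d12:-→d13:-→d14:-→d15:-→d16:H1 -> H1
  add 108.62.160.0/20 -> H0 at depth 20
  lookup 108.0.1.108: bits 0110110000 walk d0:H1→d1:-→d2:-→d3:-→d4:-→d5:-→d6:-→d7:-→d8:H1→d9:-→d10:- -> H1
  lookup 108.0.5.42: bits 0110110000 walk d0:H1→d1:-→d2:-→d3:-→d4:-→d5:-→d6:-→d7:-→d8:H1→d9:-→d10:- -> H1
  lookup 108.0.27.227: bits 0110110000 walk d0:H1→d1:-→d2:-→d3:-→d4:-→d5:-→d6:-→d7:-→d8:H1→d9:-→d10:- -> H1
  lookup 196.115.58.170: bits 11 walk d0:H1→d1:H2→d2:- -> H2
  del 108.0.0.0/8 (clear depth 8)
  lookup 128.39.113.165: bits 1000 walk d0:H1→d1:H2→d2:-→d3:-→d4:- -> H2

== LOOKUPS ==
["H1","no-route","H1","H1","H1","H1","H2","H2"]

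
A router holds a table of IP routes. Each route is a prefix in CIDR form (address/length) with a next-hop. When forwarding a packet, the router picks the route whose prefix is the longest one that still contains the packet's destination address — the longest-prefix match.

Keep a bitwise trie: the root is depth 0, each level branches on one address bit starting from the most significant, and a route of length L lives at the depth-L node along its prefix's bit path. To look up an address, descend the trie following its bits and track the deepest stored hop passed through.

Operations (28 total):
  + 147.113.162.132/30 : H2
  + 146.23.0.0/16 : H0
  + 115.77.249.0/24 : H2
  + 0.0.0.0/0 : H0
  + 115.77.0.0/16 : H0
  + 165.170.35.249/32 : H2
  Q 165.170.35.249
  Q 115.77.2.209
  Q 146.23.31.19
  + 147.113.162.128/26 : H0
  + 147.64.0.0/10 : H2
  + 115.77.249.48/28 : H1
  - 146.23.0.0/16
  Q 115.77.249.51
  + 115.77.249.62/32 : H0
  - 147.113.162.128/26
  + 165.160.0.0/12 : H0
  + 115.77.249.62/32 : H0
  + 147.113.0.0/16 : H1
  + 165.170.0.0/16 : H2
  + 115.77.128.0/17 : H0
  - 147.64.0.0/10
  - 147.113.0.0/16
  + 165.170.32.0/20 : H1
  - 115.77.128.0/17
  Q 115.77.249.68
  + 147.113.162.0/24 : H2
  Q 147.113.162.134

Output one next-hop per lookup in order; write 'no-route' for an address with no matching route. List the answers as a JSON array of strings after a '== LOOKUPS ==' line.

Apply in order:
  add 147.113.162.132/30 -> H2 at depth 30
  add 146.23.0.0/16 -> H0 at depth 16
  add 115.77.249.0/24 -> H2 at depth 24
  add 0.0.0.0/0 -> H0 at depth 0
  add 115.77.0.0/16 -> H0 at depth 16
  add 165.170.35.249/32 -> H2 at depth 32
  ? 165.170.35.249  path d0:H0→d1:-→d2:-→d3:-→d4:-→d5:-→d6:-→d7:-→d8:-→d9:-→d10:-→d11:-→d12:-→d13:-→d14:-→d15:-→d16:-→d17:-→d18:-→d19:-→d20:-→d21:-→d22:-→d23:-→d24:-→d25:-→d26:-→d27:-→d28:-→d29:-→d30:-→d31:-→d32:H2  best=H2
  ? 115.77.2.209  path d0:H0→d1:-→d2:-→d3:-→d4:-→d5:-→d6:-→d7:-→d8:-→d9:-→d10:-→d11:-→d12:-→d13:-→d14:-→d15:-→d16:H0  best=H0
  ? 146.23.31.19  path d0:H0→d1:-→d2:-→d3:-→d4:-→d5:-→d6:-→d7:-→d8:-→d9:-→d10:-→d11:-→d12:-→d13:-→d14:-→d15:-→d16:H0  best=H0
  add 147.113.162.128/26 -> H0 at depth 26
  add 147.64.0.0/10 -> H2 at depth 10
  add 115.77.249.48/28 -> H1 at depth 28
  - 146.23.0.0/16 clear@16
  ? 115.77.249.51  path d0:H0→d1:-→d2:-→d3:-→d4:-→d5:-→d6:-→d7:-→d8:-→d9:-→d10:-→d11:-→d12:-→d13:-→d14:-→d15:-→d16:H0→d17:-→d18:-→d19:-→d20:-→d21:-→d22:-→d23:-→d24:H2→d25:-→d26:-→d27:-→d28:H1  best=H1
  add 115.77.249.62/32 -> H0 at depth 32
  - 147.113.162.128/26 clear@26
  add 165.160.0.0/12 -> H0 at depth 12
  add 115.77.249.62/32 -> H0 at depth 32
  add 147.113.0.0/16 -> H1 at depth 16
  add 165.170.0.0/16 -> H2 at depth 16
  add 115.77.128.0/17 -> H0 at depth 17
  - 147.64.0.0/10 clear@10
  - 147.113.0.0/16 clear@16
  add 165.170.32.0/20 -> H1 at depth 20
  - 115.77.128.0/17 clear@17
  ? 115.77.249.68  path d0:H0→d1:-→d2:-→d3:-→d4:-→d5:-→d6:-→d7:-→d8:-→d9:-→d10:-→d11:-→d12:-→d13:-→d14:-→d15:-→d16:H0→d17:-→d18:-→d19:-→d20:-→d21:-→d22:-→d23:-→d24:H2→d25:-  best=H2
  add 147.113.162.0/24 -> H2 at depth 24
  ? 147.113.162.134  path d0:H0→d1:-→d2:-→d3:-→d4:-→d5:-→d6:-→d7:-→d8:-→d9:-→d10:-→d11:-→d12:-→d13:-→d14:-→d15:-→d16:-→d17:-→d18:-→d19:-→d20:-→d21:-→d22:-→d23:-→d24:H2→d25:-→d26:-→d27:-→d28:-→d29:-→d30:H2  best=H2

== LOOKUPS ==
["H2","H0","H0","H1","H2","H2"]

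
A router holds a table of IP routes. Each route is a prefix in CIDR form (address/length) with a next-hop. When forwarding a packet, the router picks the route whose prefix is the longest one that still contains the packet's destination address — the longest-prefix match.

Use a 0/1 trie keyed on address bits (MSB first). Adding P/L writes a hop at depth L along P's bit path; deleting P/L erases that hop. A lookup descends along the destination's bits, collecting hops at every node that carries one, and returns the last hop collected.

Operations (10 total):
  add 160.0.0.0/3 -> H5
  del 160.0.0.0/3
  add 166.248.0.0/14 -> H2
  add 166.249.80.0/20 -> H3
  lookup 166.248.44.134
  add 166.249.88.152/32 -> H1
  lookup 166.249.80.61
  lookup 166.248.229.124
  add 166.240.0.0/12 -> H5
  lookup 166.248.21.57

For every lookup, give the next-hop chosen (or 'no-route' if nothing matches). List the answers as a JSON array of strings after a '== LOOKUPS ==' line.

Apply in order:
  add 160.0.0.0/3 -> H5 at depth 3
  - 160.0.0.0/3 clear@3
  add 166.248.0.0/14 -> H2 at depth 14
  add 166.249.80.0/20 -> H3 at depth 20
  ? 166.248.44.134  path d0:-→d1:-→d2:-→d3:-→d4:-→d5:-→d6:-→d7:-→d8:-→d9:-→d10:-→d11:-→d12:-→d13:-→d14:H2→d15:-  best=H2
  add 166.249.88.152/32 -> H1 at depth 32
  ? 166.249.80.61  path d0:-→d1:-→d2:-→d3:-→d4:-→d5:-→d6:-→d7:-→d8:-→d9:-→d10:-→d11:-→d12:-→d13:-→d14:H2→d15:-→d16:-→d17:-→d18:-→d19:-→d20:H3  best=H3
  ? 166.248.229.124  path d0:-→d1:-→d2:-→d3:-→d4:-→d5:-→d6:-→d7:-→d8:-→d9:-→d10:-→d11:-→d12:-→d13:-→d14:H2→d15:-  best=H2
  add 166.240.0.0/12 -> H5 at depth 12
  ? 166.248.21.57  path d0:-→d1:-→d2:-→d3:-→d4:-→d5:-→d6:-→d7:-→d8:-→d9:-→d10:-→d11:-→d12:H5→d13:-→d14:H2→d15:-  best=H2

== LOOKUPS ==
["H2","H3","H2","H2"]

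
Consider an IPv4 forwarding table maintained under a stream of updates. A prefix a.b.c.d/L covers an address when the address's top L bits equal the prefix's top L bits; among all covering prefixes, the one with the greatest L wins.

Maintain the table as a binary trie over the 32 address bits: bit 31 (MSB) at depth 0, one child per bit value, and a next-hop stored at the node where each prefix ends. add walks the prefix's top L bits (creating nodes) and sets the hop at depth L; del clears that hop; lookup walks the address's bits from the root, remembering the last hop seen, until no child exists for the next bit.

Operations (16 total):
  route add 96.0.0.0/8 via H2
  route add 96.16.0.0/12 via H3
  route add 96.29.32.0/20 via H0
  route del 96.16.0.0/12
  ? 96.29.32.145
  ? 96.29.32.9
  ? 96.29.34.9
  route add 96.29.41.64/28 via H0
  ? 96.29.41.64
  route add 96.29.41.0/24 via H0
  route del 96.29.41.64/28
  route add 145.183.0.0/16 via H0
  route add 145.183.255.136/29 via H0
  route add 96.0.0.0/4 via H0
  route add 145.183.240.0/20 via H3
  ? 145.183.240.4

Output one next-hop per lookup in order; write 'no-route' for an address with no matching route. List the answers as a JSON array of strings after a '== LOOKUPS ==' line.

Trace:
  add 96.0.0.0/8 -> H2 at depth 8
  add 96.16.0.0/12 -> H3 at depth 12
  add 96.29.32.0/20 -> H0 at depth 20
  del 96.16.0.0/12 (clear depth 12)
  ? 96.29.32.145  path d0:-→d1:-→d2:-→d3:-→d4:-→d5:-→d6:-→d7:-→d8:H2→d9:-→d10:-→d11:-→d12:-→d13:-→d14:-→d15:-→d16:-→d17:-→d18:-→d19:-→d20:H0  best=H0
  ? 96.29.32.9  path d0:-→d1:-→d2:-→d3:-→d4:-→d5:-→d6:-→d7:-→d8:H2→d9:-→d10:-→d11:-→d12:-→d13:-→d14:-→d15:-→d16:-→d17:-→d18:-→d19:-→d20:H0  best=H0
  ? 96.29.34.9  path d0:-→d1:-→d2:-→d3:-→d4:-→d5:-→d6:-→d7:-→d8:H2→d9:-→d10:-→d11:-→d12:-→d13:-→d14:-→d15:-→d16:-→d17:-→d18:-→d19:-→d20:H0  best=H0
  add 96.29.41.64/28 -> H0 at depth 28
  ? 96.29.41.64  path d0:-→d1:-→d2:-→d3:-→d4:-→d5:-→d6:-→d7:-→d8:H2→d9:-→d10:-→d11:-→d12:-→d13:-→d14:-→d15:-→d16:-→d17:-→d18:-→d19:-→d20:H0→d21:-→d22:-→d23:-→d24:-→d25:-→d26:-→d27:-→d28:H0  best=H0
  add 96.29.41.0/24 -> H0 at depth 24
  del 96.29.41.64/28 (clear depth 28)
  add 145.183.0.0/16 -> H0 at depth 16
  add 145.183.255.136/29 -> H0 at depth 29
  add 96.0.0.0/4 -> H0 at depth 4
  add 145.183.240.0/20 -> H3 at depth 20
  ? 145.183.240.4  path d0:-→d1:-→d2:-→d3:-→d4:-→d5:-→d6:-→d7:-→d8:-→d9:-→d10:-→d11:-→d12:-→d13:-→d14:-→d15:-→d16:H0→d17:-→d18:-→d19:-→d20:H3  best=H3

== LOOKUPS ==
["H0","H0","H0","H0","H3"]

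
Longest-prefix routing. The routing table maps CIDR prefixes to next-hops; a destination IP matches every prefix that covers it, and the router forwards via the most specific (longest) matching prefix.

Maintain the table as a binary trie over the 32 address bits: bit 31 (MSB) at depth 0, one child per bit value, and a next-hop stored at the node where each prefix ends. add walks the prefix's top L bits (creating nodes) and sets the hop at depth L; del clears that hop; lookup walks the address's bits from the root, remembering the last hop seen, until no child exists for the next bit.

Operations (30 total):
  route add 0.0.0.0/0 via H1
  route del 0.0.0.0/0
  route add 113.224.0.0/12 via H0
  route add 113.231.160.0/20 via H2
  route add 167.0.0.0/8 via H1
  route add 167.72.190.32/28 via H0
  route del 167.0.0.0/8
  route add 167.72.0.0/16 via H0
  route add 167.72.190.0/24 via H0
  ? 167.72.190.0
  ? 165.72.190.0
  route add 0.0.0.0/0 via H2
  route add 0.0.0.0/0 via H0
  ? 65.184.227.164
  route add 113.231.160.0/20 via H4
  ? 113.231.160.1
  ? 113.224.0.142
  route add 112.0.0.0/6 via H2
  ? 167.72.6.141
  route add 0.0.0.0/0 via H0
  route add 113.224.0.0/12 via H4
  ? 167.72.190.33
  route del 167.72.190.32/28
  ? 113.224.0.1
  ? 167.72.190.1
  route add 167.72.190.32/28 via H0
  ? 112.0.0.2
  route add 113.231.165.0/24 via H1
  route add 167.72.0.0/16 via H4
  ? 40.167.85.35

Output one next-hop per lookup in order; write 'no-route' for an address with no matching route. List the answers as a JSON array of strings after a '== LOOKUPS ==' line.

Trace:
  add 0.0.0.0/0 -> H1 at depth 0
  del 0.0.0.0/0 (clear depth 0)
  add 113.224.0.0/12 -> H0 at depth 12
  add 113.231.160.0/20 -> H2 at depth 20
  add 167.0.0.0/8 -> H1 at depth 8
  add 167.72.190.32/28 -> H0 at depth 28
  del 167.0.0.0/8 (clear depth 8)
  add 167.72.0.0/16 -> H0 at depth 16
  add 167.72.190.0/24 -> H0 at depth 24
  Q 167.72.190.0: descend 10100111010010001011111000 ; hops seen [H0,H0] ; pick H0
  Q 165.72.190.0: descend 101001 ; hops seen [∅] ; pick no-route
  add 0.0.0.0/0 -> H2 at depth 0
  add 0.0.0.0/0 -> H0 at depth 0
  Q 65.184.227.164: descend 01 ; hops seen [H0] ; pick H0
  add 113.231.160.0/20 -> H4 at depth 20
  Q 113.231.160.1: descend 01110001111001111010 ; hops seen [H0,H0,H4] ; pick H4
  Q 113.224.0.142: descend 0111000111100 ; hops seen [H0,H0] ; pick H0
  add 112.0.0.0/6 -> H2 at depth 6
  Q 167.72.6.141: descend 1010011101001000 ; hops seen [H0,H0] ; pick H0
  add 0.0.0.0/0 -> H0 at depth 0
  add 113.224.0.0/12 -> H4 at depth 12
  Q 167.72.190.33: descend 1010011101001000101111100010 ; hops seen [H0,H0,H0,H0] ; pick H0
  del 167.72.190.32/28 (clear depth 28)
  Q 113.224.0.1: descend 0111000111100 ; hops seen [H0,H2,H4] ; pick H4
  Q 167.72.190.1: descend 10100111010010001011111000 ; hops seen [H0,H0,H0] ; pick H0
  add 167.72.190.32/28 -> H0 at depth 28
  Q 112.0.0.2: descend 0111000 ; hops seen [H0,H2] ; pick H2
  add 113.231.165.0/24 -> H1 at depth 24
  add 167.72.0.0/16 -> H4 at depth 16
  Q 40.167.85.35: descend 0 ; hops seen [H0] ; pick H0

== LOOKUPS ==
["H0","no-route","H0","H4","H0","H0","H0","H4","H0","H2","H0"]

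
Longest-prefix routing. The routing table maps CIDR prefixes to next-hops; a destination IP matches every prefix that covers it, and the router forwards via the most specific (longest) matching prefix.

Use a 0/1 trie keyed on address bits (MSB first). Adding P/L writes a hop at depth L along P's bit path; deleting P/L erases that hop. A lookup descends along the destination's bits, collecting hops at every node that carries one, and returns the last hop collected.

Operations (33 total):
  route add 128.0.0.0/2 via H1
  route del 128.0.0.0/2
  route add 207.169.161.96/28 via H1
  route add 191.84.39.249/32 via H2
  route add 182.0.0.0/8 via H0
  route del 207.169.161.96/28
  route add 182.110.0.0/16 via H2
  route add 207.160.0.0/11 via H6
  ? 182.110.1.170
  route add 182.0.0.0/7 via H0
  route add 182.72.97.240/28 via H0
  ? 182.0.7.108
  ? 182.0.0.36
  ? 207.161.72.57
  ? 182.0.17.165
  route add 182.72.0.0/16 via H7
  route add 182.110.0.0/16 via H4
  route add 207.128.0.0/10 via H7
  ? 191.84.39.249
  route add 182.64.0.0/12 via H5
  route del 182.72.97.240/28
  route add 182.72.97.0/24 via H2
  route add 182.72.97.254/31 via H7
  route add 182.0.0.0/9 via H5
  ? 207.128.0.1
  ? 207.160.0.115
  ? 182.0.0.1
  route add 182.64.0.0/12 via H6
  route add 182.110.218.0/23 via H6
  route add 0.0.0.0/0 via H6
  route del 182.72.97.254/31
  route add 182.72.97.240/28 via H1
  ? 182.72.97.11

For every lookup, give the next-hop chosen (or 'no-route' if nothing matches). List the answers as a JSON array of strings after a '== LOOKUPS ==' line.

Process each operation:
  + 128.0.0.0/2 (H1) depth=2
  - 128.0.0.0/2 clear@2
  + 207.169.161.96/28 (H1) depth=28
  + 191.84.39.249/32 (H2) depth=32
  + 182.0.0.0/8 (H0) depth=8
  - 207.169.161.96/28 clear@28
  + 182.110.0.0/16 (H2) depth=16
  + 207.160.0.0/11 (H6) depth=11
  lookup 182.110.1.170: bits 1011011001101110 walk d0:-→d1:-→d2:-→d3:-→d4:-→d5:-→d6:-→d7:-→d8:H0→d9:-→d10:-→d11:-→d12:-→d13:-→d14:-→d15:-→d16:H2 -> H2
  + 182.0.0.0/7 (H0) depth=7
  + 182.72.97.240/28 (H0) depth=28
  lookup 182.0.7.108: bits 101101100 walk d0:-→d1:-→d2:-→d3:-→d4:-→d5:-→d6:-→d7:H0→d8:H0→d9:- -> H0
  lookup 182.0.0.36: bits 101101100 walk d0:-→d1:-→d2:-→d3:-→d4:-→d5:-→d6:-→d7:H0→d8:H0→d9:- -> H0
  lookup 207.161.72.57: bits 110011111010 walk d0:-→d1:-→d2:-→d3:-→d4:-→d5:-→d6:-→d7:-→d8:-→d9:-→d10:-→d11:H6→d12:- -> H6
  lookup 182.0.17.165: bits 101101100 walk d0:-→d1:-→d2:-→d3:-→d4:-→d5:-→d6:-→d7:H0→d8:H0→d9:- -> H0
  + 182.72.0.0/16 (H7) depth=16
  + 182.110.0.0/16 (H4) depth=16
  + 207.128.0.0/10 (H7) depth=10
  lookup 191.84.39.249: bits 10111111010101000010011111111001 walk d0:-→d1:-→d2:-→d3:-→d4:-→d5:-→d6:-→d7:-→d8:-→d9:-→d10:-→d11:-→d12:-→d13:-→d14:-→d15:-→d16:-→d17:-→d18:-→d19:-→d20:-→d21:-→d22:-→d23:-→d24:-→d25:-→d26:-→d27:-→d28:-→d29:-→d30:-→d31:-→d32:H2 -> H2
  + 182.64.0.0/12 (H5) depth=12
  - 182.72.97.240/28 clear@28
  + 182.72.97.0/24 (H2) depth=24
  + 182.72.97.254/31 (H7) depth=31
  + 182.0.0.0/9 (H5) depth=9
  lookup 207.128.0.1: bits 1100111110 walk d0:-→d1:-→d2:-→d3:-→d4:-→d5:-→d6:-→d7:-→d8:-→d9:-→d10:H7 -> H7
  lookup 207.160.0.115: bits 110011111010 walk d0:-→d1:-→d2:-→d3:-→d4:-→d5:-→d6:-→d7:-→d8:-→d9:-→d10:H7→d11:H6→d12:- -> H6
  lookup 182.0.0.1: bits 101101100 walk d0:-→d1:-→d2:-→d3:-→d4:-→d5:-→d6:-→d7:H0→d8:H0→d9:H5 -> H5
  + 182.64.0.0/12 (H6) depth=12
  + 182.110.218.0/23 (H6) depth=23
  + 0.0.0.0/0 (H6) depth=0
  - 182.72.97.254/31 clear@31
  + 182.72.97.240/28 (H1) depth=28
  lookup 182.72.97.11: bits 101101100100100001100001 walk d0:H6→d1:-→d2:-→d3:-→d4:-→d5:-→d6:-→d7:H0→d8:H0→d9:H5→d10:-→d11:-→d12:H6→d13:-→d14:-→d15:-→d16:H7→d17:-→d18:-→d19:-→d20:-→d21:-→d22:-→d23:-→d24:H2 -> H2

== LOOKUPS ==
["H2","H0","H0","H6","H0","H2","H7","H6","H5","H2"]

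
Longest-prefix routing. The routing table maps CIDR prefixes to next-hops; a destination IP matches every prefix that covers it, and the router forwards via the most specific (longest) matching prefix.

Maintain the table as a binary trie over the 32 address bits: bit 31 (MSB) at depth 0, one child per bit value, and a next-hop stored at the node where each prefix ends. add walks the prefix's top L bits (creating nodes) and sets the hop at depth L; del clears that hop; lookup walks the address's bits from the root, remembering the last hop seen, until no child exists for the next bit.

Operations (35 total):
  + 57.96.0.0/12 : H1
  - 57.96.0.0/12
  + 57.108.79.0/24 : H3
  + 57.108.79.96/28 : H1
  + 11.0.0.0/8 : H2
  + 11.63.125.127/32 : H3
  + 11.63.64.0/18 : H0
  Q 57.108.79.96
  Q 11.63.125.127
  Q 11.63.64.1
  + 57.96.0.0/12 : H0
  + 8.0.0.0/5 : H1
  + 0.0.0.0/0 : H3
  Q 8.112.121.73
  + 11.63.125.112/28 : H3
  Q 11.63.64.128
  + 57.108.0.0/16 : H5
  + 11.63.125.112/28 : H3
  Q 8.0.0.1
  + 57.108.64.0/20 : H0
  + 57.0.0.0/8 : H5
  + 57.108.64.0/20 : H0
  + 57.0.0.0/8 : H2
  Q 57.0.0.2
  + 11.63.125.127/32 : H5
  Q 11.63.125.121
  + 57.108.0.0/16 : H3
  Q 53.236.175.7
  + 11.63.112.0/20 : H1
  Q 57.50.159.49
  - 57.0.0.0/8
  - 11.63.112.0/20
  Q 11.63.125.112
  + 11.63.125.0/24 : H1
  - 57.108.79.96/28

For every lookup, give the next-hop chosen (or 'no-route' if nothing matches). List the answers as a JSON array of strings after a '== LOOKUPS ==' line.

Process each operation:
  add 57.96.0.0/12 -> H1 at depth 12
  - 57.96.0.0/12 clear@12
  add 57.108.79.0/24 -> H3 at depth 24
  add 57.108.79.96/28 -> H1 at depth 28
  add 11.0.0.0/8 -> H2 at depth 8
  add 11.63.125.127/32 -> H3 at depth 32
  add 11.63.64.0/18 -> H0 at depth 18
  Q 57.108.79.96: descend 0011100101101100010011110110 ; hops seen [H3,H1] ; pick H1
  Q 11.63.125.127: descend 00001011001111110111110101111111 ; hops seen [H2,H0,H3] ; pick H3
  Q 11.63.64.1: descend 000010110011111101 ; hops seen [H2,H0] ; pick H0
  add 57.96.0.0/12 -> H0 at depth 12
  add 8.0.0.0/5 -> H1 at depth 5
  add 0.0.0.0/0 -> H3 at depth 0
  Q 8.112.121.73: descend 000010 ; hops seen [H3,H1] ; pick H1
  add 11.63.125.112/28 -> H3 at depth 28
  Q 11.63.64.128: descend 000010110011111101 ; hops seen [H3,H1,H2,H0] ; pick H0
  add 57.108.0.0/16 -> H5 at depth 16
  add 11.63.125.112/28 -> H3 at depth 28
  Q 8.0.0.1: descend 000010 ; hops seen [H3,H1] ; pick H1
  add 57.108.64.0/20 -> H0 at depth 20
  add 57.0.0.0/8 -> H5 at depth 8
  add 57.108.64.0/20 -> H0 at depth 20
  add 57.0.0.0/8 -> H2 at depth 8
  Q 57.0.0.2: descend 001110010 ; hops seen [H3,H2] ; pick H2
  add 11.63.125.127/32 -> H5 at depth 32
  Q 11.63.125.121: descend 00001011001111110111110101111 ; hops seen [H3,H1,H2,H0,H3] ; pick H3
  add 57.108.0.0/16 -> H3 at depth 16
  Q 53.236.175.7: descend 0011 ; hops seen [H3] ; pick H3
  add 11.63.112.0/20 -> H1 at depth 20
  Q 57.50.159.49: descend 001110010 ; hops seen [H3,H2] ; pick H2
  - 57.0.0.0/8 clear@8
  - 11.63.112.0/20 clear@20
  Q 11.63.125.112: descend 0000101100111111011111010111 ; hops seen [H3,H1,H2,H0,H3] ; pick H3
  add 11.63.125.0/24 -> H1 at depth 24
  - 57.108.79.96/28 clear@28

== LOOKUPS ==
["H1","H3","H0","H1","H0","H1","H2","H3","H3","H2","H3"]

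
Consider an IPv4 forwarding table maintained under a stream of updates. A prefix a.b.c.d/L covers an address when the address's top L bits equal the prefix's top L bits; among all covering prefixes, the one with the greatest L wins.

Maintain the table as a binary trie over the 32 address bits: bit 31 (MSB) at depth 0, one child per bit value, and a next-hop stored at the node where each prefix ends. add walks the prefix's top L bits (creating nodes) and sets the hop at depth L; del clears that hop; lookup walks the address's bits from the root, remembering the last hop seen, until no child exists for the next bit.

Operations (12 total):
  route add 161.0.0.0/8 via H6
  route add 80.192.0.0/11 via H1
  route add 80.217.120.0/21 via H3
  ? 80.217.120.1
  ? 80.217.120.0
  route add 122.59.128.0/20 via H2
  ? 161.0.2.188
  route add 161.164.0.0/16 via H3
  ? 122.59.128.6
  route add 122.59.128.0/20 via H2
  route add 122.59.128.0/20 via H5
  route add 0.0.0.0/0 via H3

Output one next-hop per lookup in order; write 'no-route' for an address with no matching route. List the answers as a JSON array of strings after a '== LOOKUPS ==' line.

Process each operation:
  + 161.0.0.0/8 (H6) depth=8
  + 80.192.0.0/11 (H1) depth=11
  + 80.217.120.0/21 (H3) depth=21
  ? 80.217.120.1  path d0:-→d1:-→d2:-→d3:-→d4:-→d5:-→d6:-→d7:-→d8:-→d9:-→d10:-→d11:H1→d12:-→d13:-→d14:-→d15:-→d16:-→d17:-→d18:-→d19:-→d20:-→d21:H3  best=H3
  ? 80.217.120.0  path d0:-→d1:-→d2:-→d3:-→d4:-→d5:-→d6:-→d7:-→d8:-→d9:-→d10:-→d11:H1→d12:-→d13:-→d14:-→d15:-→d16:-→d17:-→d18:-→d19:-→d20:-→d21:H3  best=H3
  + 122.59.128.0/20 (H2) depth=20
  ? 161.0.2.188  path d0:-→d1:-→d2:-→d3:-→d4:-→d5:-→d6:-→d7:-→d8:H6  best=H6
  + 161.164.0.0/16 (H3) depth=16
  ? 122.59.128.6  path d0:-→d1:-→d2:-→d3:-→d4:-→d5:-→d6:-→d7:-→d8:-→d9:-→d10:-→d11:-→d12:-→d13:-→d14:-→d15:-→d16:-→d17:-→d18:-→d19:-→d20:H2  best=H2
  + 122.59.128.0/20 (H2) depth=20
  + 122.59.128.0/20 (H5) depth=20
  + 0.0.0.0/0 (H3) depth=0

== LOOKUPS ==
["H3","H3","H6","H2"]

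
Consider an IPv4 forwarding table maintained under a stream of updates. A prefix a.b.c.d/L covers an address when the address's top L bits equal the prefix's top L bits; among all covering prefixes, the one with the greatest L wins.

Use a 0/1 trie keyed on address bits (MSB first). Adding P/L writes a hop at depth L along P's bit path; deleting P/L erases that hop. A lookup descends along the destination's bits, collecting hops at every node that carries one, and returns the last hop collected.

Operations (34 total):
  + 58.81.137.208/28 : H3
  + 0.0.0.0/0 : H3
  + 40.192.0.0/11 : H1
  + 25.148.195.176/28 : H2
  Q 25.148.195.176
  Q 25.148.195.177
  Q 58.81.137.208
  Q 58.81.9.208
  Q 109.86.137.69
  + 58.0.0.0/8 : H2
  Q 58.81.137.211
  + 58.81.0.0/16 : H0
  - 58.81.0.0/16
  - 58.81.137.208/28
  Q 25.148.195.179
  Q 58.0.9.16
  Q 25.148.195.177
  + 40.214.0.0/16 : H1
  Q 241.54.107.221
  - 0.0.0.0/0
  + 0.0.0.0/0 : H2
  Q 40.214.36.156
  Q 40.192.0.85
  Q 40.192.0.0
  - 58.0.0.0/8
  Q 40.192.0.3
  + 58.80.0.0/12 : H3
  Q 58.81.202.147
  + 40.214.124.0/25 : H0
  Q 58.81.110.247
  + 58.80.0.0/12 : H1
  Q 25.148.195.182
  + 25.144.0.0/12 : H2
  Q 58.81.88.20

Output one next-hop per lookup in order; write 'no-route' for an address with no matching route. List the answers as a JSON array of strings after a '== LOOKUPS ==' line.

Process each operation:
  + 58.81.137.208/28 (H3) depth=28
  + 0.0.0.0/0 (H3) depth=0
  + 40.192.0.0/11 (H1) depth=11
  + 25.148.195.176/28 (H2) depth=28
  lookup 25.148.195.176: bits 0001100110010100110000111011 walk d0:H3→d1:-→d2:-→d3:-→d4:-→d5:-→d6:-→d7:-→d8:-→d9:-→d10:-→d11:-→d12:-→d13:-→d14:-→d15:-→d16:-→d17:-→d18:-→d19:-→d20:-→d21:-→d22:-→d23:-→d24:-→d25:-→d26:-→d27:-→d28:H2 -> H2
  lookup 25.148.195.177: bits 0001100110010100110000111011 walk d0:H3→d1:-→d2:-→d3:-→d4:-→d5:-→d6:-→d7:-→d8:-→d9:-→d10:-→d11:-→d12:-→d13:-→d14:-→d15:-→d16:-→d17:-→d18:-→d19:-→d20:-→d21:-→d22:-→d23:-→d24:-→d25:-→d26:-→d27:-→d28:H2 -> H2
  lookup 58.81.137.208: bits 0011101001010001100010011101 walk d0:H3→d1:-→d2:-→d3:-→d4:-→d5:-→d6:-→d7:-→d8:-→d9:-→d10:-→d11:-→d12:-→d13:-→d14:-→d15:-→d16:-→d17:-→d18:-→d19:-→d20:-→d21:-→d22:-→d23:-→d24:-→d25:-→d26:-→d27:-→d28:H3 -> H3
  lookup 58.81.9.208: bits 0011101001010001 walk d0:H3→d1:-→d2:-→d3:-→d4:-→d5:-→d6:-→d7:-→d8:-→d9:-→d10:-→d11:-→d12:-→d13:-→d14:-→d15:-→d16:- -> H3
  lookup 109.86.137.69: bits 0 walk d0:H3→d1:- -> H3
  + 58.0.0.0/8 (H2) depth=8
  lookup 58.81.137.211: bits 0011101001010001100010011101 walk d0:H3→d1:-→d2:-→d3:-→d4:-→d5:-→d6:-→d7:-→d8:H2→d9:-→d10:-→d11:-→d12:-→d13:-→d14:-→d15:-→d16:-→d17:-→d18:-→d19:-→d20:-→d21:-→d22:-→d23:-→d24:-→d25:-→d26:-→d27:-→d28:H3 -> H3
  + 58.81.0.0/16 (H0) depth=16
  - 58.81.0.0/16 clear@16
  - 58.81.137.208/28 clear@28
  lookup 25.148.195.179: bits 0001100110010100110000111011 walk d0:H3→d1:-→d2:-→d3:-→d4:-→d5:-→d6:-→d7:-→d8:-→d9:-→d10:-→d11:-→d12:-→d13:-→d14:-→d15:-→d16:-→d17:-→d18:-→d19:-→d20:-→d21:-→d22:-→d23:-→d24:-→d25:-→d26:-→d27:-→d28:H2 -> H2
  lookup 58.0.9.16: bits 001110100 walk d0:H3→d1:-→d2:-→d3:-→d4:-→d5:-→d6:-→d7:-→d8:H2→d9:- -> H2
  lookup 25.148.195.177: bits 0001100110010100110000111011 walk d0:H3→d1:-→d2:-→d3:-→d4:-→d5:-→d6:-→d7:-→d8:-→d9:-→d10:-→d11:-→d12:-→d13:-→d14:-→d15:-→d16:-→d17:-→d18:-→d19:-→d20:-→d21:-→d22:-→d23:-→d24:-→d25:-→d26:-→d27:-→d28:H2 -> H2
  + 40.214.0.0/16 (H1) depth=16
  lookup 241.54.107.221: bits ε walk d0:H3 -> H3
  - 0.0.0.0/0 clear@0
  + 0.0.0.0/0 (H2) depth=0
  lookup 40.214.36.156: bits 0010100011010110 walk d0:H2→d1:-→d2:-→d3:-→d4:-→d5:-→d6:-→d7:-→d8:-→d9:-→d10:-→d11:H1→d12:-→d13:-→d14:-→d15:-→d16:H1 -> H1
  lookup 40.192.0.85: bits 00101000110 walk d0:H2→d1:-→d2:-→d3:-→d4:-→d5:-→d6:-→d7:-→d8:-→d9:-→d10:-→d11:H1 -> H1
  lookup 40.192.0.0: bits 00101000110 walk d0:H2→d1:-→d2:-→d3:-→d4:-→d5:-→d6:-→d7:-→d8:-→d9:-→d10:-→d11:H1 -> H1
  - 58.0.0.0/8 clear@8
  lookup 40.192.0.3: bits 00101000110 walk d0:H2→d1:-→d2:-→d3:-→d4:-→d5:-→d6:-→d7:-→d8:-→d9:-→d10:-→d11:H1 -> H1
  + 58.80.0.0/12 (H3) depth=12
  lookup 58.81.202.147: bits 00111010010100011 walk d0:H2→d1:-→d2:-→d3:-→d4:-→d5:-→d6:-→d7:-→d8:-→d9:-→d10:-→d11:-→d12:H3→d13:-→d14:-→d15:-→d16:-→d17:- -> H3
  + 40.214.124.0/25 (H0) depth=25
  lookup 58.81.110.247: bits 0011101001010001 walk d0:H2→d1:-→d2:-→d3:-→d4:-→d5:-→d6:-→d7:-→d8:-→d9:-→d10:-→d11:-→d12:H3→d13:-→d14:-→d15:-→d16:- -> H3
  + 58.80.0.0/12 (H1) depth=12
  lookup 25.148.195.182: bits 0001100110010100110000111011 walk d0:H2→d1:-→d2:-→d3:-→d4:-→d5:-→d6:-→d7:-→d8:-→d9:-→d10:-→d11:-→d12:-→d13:-→d14:-→d15:-→d16:-→d17:-→d18:-→d19:-→d20:-→d21:-→d22:-→d23:-→d24:-→d25:-→d26:-→d27:-→d28:H2 -> H2
  + 25.144.0.0/12 (H2) depth=12
  lookup 58.81.88.20: bits 0011101001010001 walk d0:H2→d1:-→d2:-→d3:-→d4:-→d5:-→d6:-→d7:-→d8:-→d9:-→d10:-→d11:-→d12:H1→d13:-→d14:-→d15:-→d16:- -> H1

== LOOKUPS ==
["H2","H2","H3","H3","H3","H3","H2","H2","H2","H3","H1","H1","H1","H1","H3","H3","H2","H1"]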